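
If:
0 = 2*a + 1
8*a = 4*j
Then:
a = -1/2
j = -1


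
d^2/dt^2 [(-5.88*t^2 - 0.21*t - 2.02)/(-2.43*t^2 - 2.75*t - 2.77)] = (-5.6843418860808e-14*t^4 - 76.106142*t^3 - 165.90582*t^2 + 72.510714*t + 90.39281)/(14.348907*t^6 + 48.715425*t^5 + 104.200344*t^4 + 131.860025*t^3 + 118.779816*t^2 + 63.301425*t + 21.253933)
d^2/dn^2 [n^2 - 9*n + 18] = 2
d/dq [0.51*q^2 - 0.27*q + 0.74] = 1.02*q - 0.27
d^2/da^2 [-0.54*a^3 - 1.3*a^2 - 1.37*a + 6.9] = -3.24*a - 2.6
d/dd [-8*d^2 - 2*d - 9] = -16*d - 2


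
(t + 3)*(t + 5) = t^2 + 8*t + 15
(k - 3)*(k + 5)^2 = k^3 + 7*k^2 - 5*k - 75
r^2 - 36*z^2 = (r - 6*z)*(r + 6*z)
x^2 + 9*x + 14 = (x + 2)*(x + 7)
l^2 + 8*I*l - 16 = (l + 4*I)^2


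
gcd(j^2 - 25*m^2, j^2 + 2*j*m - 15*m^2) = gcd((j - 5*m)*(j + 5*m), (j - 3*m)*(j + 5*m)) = j + 5*m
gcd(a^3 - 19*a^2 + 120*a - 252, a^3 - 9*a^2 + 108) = a^2 - 12*a + 36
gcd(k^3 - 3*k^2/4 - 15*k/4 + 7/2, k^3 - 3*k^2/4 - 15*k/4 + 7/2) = k^3 - 3*k^2/4 - 15*k/4 + 7/2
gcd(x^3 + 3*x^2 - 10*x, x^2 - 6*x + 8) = x - 2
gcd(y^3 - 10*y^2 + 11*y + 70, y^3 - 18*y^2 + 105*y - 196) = y - 7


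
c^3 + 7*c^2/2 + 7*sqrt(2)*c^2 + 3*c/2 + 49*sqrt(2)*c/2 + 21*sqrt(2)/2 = (c + 1/2)*(c + 3)*(c + 7*sqrt(2))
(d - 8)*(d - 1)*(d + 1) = d^3 - 8*d^2 - d + 8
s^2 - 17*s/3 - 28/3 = (s - 7)*(s + 4/3)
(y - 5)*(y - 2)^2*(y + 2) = y^4 - 7*y^3 + 6*y^2 + 28*y - 40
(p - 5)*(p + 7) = p^2 + 2*p - 35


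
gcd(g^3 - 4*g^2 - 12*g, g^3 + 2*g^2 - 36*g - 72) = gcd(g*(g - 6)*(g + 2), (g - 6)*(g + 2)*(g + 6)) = g^2 - 4*g - 12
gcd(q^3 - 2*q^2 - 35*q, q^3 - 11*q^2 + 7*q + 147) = q - 7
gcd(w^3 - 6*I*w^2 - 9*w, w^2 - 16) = 1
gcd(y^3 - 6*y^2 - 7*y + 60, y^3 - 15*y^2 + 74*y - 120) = y^2 - 9*y + 20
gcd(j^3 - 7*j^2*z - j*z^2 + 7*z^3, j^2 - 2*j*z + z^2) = -j + z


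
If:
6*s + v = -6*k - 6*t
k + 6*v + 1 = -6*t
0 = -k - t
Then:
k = 6*v/5 + 1/5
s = -v/6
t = -6*v/5 - 1/5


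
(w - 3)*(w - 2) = w^2 - 5*w + 6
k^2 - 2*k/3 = k*(k - 2/3)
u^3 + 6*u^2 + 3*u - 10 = (u - 1)*(u + 2)*(u + 5)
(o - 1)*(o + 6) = o^2 + 5*o - 6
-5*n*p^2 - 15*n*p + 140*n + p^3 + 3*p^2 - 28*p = (-5*n + p)*(p - 4)*(p + 7)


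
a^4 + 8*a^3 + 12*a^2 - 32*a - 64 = (a - 2)*(a + 2)*(a + 4)^2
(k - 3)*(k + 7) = k^2 + 4*k - 21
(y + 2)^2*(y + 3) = y^3 + 7*y^2 + 16*y + 12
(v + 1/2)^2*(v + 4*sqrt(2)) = v^3 + v^2 + 4*sqrt(2)*v^2 + v/4 + 4*sqrt(2)*v + sqrt(2)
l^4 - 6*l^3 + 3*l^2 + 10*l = l*(l - 5)*(l - 2)*(l + 1)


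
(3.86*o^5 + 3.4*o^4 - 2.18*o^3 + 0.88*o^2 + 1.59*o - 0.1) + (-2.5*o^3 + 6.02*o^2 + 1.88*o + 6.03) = 3.86*o^5 + 3.4*o^4 - 4.68*o^3 + 6.9*o^2 + 3.47*o + 5.93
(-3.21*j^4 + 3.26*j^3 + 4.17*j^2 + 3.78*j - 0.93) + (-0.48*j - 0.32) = -3.21*j^4 + 3.26*j^3 + 4.17*j^2 + 3.3*j - 1.25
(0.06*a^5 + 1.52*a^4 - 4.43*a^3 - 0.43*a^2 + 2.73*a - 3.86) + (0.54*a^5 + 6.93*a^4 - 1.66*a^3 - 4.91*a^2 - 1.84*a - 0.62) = 0.6*a^5 + 8.45*a^4 - 6.09*a^3 - 5.34*a^2 + 0.89*a - 4.48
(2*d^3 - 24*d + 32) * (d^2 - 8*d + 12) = 2*d^5 - 16*d^4 + 224*d^2 - 544*d + 384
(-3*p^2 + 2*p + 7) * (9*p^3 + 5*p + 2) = -27*p^5 + 18*p^4 + 48*p^3 + 4*p^2 + 39*p + 14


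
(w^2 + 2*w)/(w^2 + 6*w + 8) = w/(w + 4)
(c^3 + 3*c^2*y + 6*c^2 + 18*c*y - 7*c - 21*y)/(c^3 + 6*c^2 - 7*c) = (c + 3*y)/c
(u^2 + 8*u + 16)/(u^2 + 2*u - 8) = (u + 4)/(u - 2)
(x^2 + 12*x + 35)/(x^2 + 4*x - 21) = (x + 5)/(x - 3)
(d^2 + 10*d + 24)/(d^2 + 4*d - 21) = (d^2 + 10*d + 24)/(d^2 + 4*d - 21)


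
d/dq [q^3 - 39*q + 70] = 3*q^2 - 39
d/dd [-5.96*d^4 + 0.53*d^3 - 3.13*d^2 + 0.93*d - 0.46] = -23.84*d^3 + 1.59*d^2 - 6.26*d + 0.93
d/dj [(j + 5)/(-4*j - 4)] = 1/(j^2 + 2*j + 1)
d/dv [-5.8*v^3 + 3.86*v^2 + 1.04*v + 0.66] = -17.4*v^2 + 7.72*v + 1.04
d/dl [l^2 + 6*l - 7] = 2*l + 6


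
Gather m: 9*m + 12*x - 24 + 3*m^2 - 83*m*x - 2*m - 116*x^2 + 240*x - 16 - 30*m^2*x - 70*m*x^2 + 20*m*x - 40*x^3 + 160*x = m^2*(3 - 30*x) + m*(-70*x^2 - 63*x + 7) - 40*x^3 - 116*x^2 + 412*x - 40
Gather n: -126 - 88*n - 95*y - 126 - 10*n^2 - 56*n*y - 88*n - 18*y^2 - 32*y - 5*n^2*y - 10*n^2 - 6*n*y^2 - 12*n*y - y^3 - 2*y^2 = n^2*(-5*y - 20) + n*(-6*y^2 - 68*y - 176) - y^3 - 20*y^2 - 127*y - 252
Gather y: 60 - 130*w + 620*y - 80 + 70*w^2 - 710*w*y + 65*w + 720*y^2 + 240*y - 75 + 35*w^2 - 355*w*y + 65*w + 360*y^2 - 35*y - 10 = 105*w^2 + 1080*y^2 + y*(825 - 1065*w) - 105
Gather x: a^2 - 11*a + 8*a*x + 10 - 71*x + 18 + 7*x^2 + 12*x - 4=a^2 - 11*a + 7*x^2 + x*(8*a - 59) + 24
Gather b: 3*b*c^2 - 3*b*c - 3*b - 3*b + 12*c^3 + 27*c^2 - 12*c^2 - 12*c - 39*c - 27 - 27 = b*(3*c^2 - 3*c - 6) + 12*c^3 + 15*c^2 - 51*c - 54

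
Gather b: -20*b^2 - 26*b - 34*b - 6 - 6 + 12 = -20*b^2 - 60*b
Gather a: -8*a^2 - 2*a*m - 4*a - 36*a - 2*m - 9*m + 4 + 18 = -8*a^2 + a*(-2*m - 40) - 11*m + 22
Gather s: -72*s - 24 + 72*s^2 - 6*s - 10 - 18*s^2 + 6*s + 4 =54*s^2 - 72*s - 30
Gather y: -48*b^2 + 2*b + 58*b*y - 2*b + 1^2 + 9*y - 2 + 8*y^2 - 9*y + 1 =-48*b^2 + 58*b*y + 8*y^2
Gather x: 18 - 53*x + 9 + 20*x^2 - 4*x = 20*x^2 - 57*x + 27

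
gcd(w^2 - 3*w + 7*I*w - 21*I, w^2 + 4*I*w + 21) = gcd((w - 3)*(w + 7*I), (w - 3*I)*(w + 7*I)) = w + 7*I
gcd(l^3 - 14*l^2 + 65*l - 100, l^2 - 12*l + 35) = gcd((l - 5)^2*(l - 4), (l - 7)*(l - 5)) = l - 5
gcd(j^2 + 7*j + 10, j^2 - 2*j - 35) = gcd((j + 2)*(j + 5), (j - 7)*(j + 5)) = j + 5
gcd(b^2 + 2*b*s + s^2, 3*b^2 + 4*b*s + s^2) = b + s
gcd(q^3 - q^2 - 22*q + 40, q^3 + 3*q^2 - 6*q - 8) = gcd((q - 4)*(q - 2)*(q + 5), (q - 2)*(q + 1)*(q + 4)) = q - 2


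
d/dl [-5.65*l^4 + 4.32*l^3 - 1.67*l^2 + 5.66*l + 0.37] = -22.6*l^3 + 12.96*l^2 - 3.34*l + 5.66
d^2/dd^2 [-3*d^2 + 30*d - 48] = -6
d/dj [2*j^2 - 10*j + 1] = 4*j - 10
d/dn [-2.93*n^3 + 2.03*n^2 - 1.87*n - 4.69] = -8.79*n^2 + 4.06*n - 1.87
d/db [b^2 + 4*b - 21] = 2*b + 4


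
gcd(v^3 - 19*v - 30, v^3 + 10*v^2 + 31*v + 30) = v^2 + 5*v + 6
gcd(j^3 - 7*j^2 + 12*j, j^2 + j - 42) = 1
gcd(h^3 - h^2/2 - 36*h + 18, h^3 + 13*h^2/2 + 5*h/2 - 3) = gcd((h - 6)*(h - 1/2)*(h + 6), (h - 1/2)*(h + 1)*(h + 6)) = h^2 + 11*h/2 - 3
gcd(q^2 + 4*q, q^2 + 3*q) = q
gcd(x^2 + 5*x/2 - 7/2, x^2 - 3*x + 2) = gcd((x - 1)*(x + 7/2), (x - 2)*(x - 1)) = x - 1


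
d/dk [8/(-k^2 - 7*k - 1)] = 8*(2*k + 7)/(k^2 + 7*k + 1)^2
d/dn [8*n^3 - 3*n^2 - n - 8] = 24*n^2 - 6*n - 1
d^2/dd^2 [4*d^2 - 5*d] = 8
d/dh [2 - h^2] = -2*h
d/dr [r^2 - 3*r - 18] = 2*r - 3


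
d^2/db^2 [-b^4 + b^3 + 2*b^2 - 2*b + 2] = -12*b^2 + 6*b + 4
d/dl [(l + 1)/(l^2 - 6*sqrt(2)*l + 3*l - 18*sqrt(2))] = (l^2 - 6*sqrt(2)*l + 3*l - (l + 1)*(2*l - 6*sqrt(2) + 3) - 18*sqrt(2))/(l^2 - 6*sqrt(2)*l + 3*l - 18*sqrt(2))^2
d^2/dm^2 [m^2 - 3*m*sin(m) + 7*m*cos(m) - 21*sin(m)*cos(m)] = 3*m*sin(m) - 7*m*cos(m) - 14*sin(m) + 42*sin(2*m) - 6*cos(m) + 2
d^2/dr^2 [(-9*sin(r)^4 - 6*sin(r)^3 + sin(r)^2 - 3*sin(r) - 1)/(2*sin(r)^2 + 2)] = (36*sin(r)^8 + 6*sin(r)^7 + 90*sin(r)^6 + 15*sin(r)^5 + 98*sin(r)^4 + 42*sin(r)^3 - 128*sin(r)^2 - 15*sin(r) + 4)/(2*(sin(r)^2 + 1)^3)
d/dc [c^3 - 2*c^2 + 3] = c*(3*c - 4)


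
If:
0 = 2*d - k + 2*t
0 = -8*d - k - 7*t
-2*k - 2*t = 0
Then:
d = 0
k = 0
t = 0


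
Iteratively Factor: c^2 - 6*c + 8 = (c - 2)*(c - 4)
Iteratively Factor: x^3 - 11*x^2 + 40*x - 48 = (x - 4)*(x^2 - 7*x + 12) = (x - 4)^2*(x - 3)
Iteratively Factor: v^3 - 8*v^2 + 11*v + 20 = (v - 5)*(v^2 - 3*v - 4) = (v - 5)*(v - 4)*(v + 1)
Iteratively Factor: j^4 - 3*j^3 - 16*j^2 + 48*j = (j - 4)*(j^3 + j^2 - 12*j) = (j - 4)*(j - 3)*(j^2 + 4*j) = (j - 4)*(j - 3)*(j + 4)*(j)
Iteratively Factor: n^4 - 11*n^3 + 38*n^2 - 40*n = (n - 5)*(n^3 - 6*n^2 + 8*n) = (n - 5)*(n - 4)*(n^2 - 2*n) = (n - 5)*(n - 4)*(n - 2)*(n)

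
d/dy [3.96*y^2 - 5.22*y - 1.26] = 7.92*y - 5.22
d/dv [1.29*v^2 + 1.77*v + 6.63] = 2.58*v + 1.77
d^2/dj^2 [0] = 0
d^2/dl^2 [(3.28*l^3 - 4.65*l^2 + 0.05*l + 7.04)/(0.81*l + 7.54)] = (4.304016*l^3 + 120.193632*l^2 + 1118.839488*l - 520.092732)/(0.531441*l^3 + 14.840982*l^2 + 138.149388*l + 428.661064)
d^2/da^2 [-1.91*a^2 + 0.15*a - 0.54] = -3.82000000000000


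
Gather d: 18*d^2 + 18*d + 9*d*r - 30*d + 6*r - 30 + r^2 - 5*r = 18*d^2 + d*(9*r - 12) + r^2 + r - 30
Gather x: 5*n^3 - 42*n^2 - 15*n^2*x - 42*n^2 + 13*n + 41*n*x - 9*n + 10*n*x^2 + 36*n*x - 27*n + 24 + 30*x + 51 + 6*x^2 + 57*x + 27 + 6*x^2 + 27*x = 5*n^3 - 84*n^2 - 23*n + x^2*(10*n + 12) + x*(-15*n^2 + 77*n + 114) + 102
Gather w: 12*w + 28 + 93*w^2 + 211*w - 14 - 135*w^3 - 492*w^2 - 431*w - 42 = -135*w^3 - 399*w^2 - 208*w - 28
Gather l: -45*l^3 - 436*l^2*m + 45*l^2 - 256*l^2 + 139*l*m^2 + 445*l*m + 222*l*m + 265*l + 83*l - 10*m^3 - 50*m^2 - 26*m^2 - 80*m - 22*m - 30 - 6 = -45*l^3 + l^2*(-436*m - 211) + l*(139*m^2 + 667*m + 348) - 10*m^3 - 76*m^2 - 102*m - 36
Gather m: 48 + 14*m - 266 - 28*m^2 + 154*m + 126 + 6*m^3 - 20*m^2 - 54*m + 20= 6*m^3 - 48*m^2 + 114*m - 72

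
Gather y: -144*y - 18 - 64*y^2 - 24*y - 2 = -64*y^2 - 168*y - 20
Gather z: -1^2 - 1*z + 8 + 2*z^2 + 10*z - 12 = 2*z^2 + 9*z - 5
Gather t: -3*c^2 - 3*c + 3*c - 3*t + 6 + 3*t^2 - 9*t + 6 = -3*c^2 + 3*t^2 - 12*t + 12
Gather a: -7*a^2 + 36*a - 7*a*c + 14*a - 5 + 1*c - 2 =-7*a^2 + a*(50 - 7*c) + c - 7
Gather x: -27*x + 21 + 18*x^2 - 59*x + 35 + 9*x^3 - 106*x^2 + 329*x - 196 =9*x^3 - 88*x^2 + 243*x - 140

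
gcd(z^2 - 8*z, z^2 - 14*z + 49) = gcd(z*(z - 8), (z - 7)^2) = 1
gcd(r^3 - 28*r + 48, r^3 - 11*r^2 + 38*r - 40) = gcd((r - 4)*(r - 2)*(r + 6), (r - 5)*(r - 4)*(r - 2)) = r^2 - 6*r + 8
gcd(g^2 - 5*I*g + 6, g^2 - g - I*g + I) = 1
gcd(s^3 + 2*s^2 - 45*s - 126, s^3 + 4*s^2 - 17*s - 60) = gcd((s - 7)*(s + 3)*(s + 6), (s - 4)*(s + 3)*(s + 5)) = s + 3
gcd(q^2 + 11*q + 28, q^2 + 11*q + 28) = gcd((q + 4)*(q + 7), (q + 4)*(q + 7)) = q^2 + 11*q + 28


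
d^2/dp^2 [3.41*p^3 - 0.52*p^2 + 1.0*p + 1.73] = 20.46*p - 1.04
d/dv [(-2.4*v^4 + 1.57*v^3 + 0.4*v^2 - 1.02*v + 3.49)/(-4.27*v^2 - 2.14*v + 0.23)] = (20.496*v^5 + 8.7041*v^4 - 8.9276*v^3 - 4.1281*v^2 + 29.9886*v + 7.234)/(18.2329*v^4 + 18.2756*v^3 + 2.6154*v^2 - 0.9844*v + 0.0529)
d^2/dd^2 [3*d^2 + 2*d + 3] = 6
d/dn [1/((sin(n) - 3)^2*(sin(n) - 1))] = (5 - 3*sin(n))*cos(n)/((sin(n) - 3)^3*(sin(n) - 1)^2)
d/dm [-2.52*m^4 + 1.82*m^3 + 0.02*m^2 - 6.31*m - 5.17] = -10.08*m^3 + 5.46*m^2 + 0.04*m - 6.31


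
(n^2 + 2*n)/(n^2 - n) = (n + 2)/(n - 1)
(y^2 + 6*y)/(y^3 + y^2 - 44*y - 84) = y/(y^2 - 5*y - 14)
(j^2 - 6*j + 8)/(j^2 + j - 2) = (j^2 - 6*j + 8)/(j^2 + j - 2)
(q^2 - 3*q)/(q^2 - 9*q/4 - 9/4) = 4*q/(4*q + 3)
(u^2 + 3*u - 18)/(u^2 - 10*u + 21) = (u + 6)/(u - 7)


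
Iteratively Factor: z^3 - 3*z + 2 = (z - 1)*(z^2 + z - 2) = (z - 1)*(z + 2)*(z - 1)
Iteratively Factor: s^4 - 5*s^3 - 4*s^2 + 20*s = (s)*(s^3 - 5*s^2 - 4*s + 20) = s*(s + 2)*(s^2 - 7*s + 10) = s*(s - 5)*(s + 2)*(s - 2)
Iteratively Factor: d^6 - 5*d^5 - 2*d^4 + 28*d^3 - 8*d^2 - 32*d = (d)*(d^5 - 5*d^4 - 2*d^3 + 28*d^2 - 8*d - 32) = d*(d + 2)*(d^4 - 7*d^3 + 12*d^2 + 4*d - 16) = d*(d - 2)*(d + 2)*(d^3 - 5*d^2 + 2*d + 8) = d*(d - 2)*(d + 1)*(d + 2)*(d^2 - 6*d + 8) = d*(d - 2)^2*(d + 1)*(d + 2)*(d - 4)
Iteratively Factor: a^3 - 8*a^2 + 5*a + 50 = (a - 5)*(a^2 - 3*a - 10) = (a - 5)^2*(a + 2)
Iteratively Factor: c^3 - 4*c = (c + 2)*(c^2 - 2*c) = c*(c + 2)*(c - 2)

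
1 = 1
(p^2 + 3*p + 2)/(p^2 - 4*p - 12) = (p + 1)/(p - 6)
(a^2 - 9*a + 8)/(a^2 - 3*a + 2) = (a - 8)/(a - 2)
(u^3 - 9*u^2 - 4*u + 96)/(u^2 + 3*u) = u - 12 + 32/u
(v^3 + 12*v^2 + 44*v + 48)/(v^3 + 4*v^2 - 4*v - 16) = (v + 6)/(v - 2)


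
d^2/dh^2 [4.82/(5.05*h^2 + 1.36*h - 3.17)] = (-245.8441*h^2 - 66.20752*h + 4.82*(10.1*h + 1.36)*(20.2*h + 2.72) + 154.32194)/(5.05*h^2 + 1.36*h - 3.17)^3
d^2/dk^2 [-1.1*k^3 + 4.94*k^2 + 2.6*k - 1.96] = 9.88 - 6.6*k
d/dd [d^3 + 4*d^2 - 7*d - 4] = 3*d^2 + 8*d - 7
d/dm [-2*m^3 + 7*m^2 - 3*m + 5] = -6*m^2 + 14*m - 3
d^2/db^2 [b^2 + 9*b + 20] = 2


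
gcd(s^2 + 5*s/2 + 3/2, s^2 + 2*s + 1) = s + 1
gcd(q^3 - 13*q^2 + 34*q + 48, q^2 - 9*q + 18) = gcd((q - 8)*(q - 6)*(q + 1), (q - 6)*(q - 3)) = q - 6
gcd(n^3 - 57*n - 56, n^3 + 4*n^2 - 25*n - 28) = n^2 + 8*n + 7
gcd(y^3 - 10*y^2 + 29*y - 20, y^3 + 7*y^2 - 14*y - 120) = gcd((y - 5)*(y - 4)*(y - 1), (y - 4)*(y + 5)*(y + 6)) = y - 4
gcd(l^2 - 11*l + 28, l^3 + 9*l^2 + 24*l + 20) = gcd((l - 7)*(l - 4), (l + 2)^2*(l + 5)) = 1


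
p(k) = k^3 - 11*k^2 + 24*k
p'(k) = 3*k^2 - 22*k + 24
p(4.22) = -19.46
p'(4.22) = -15.41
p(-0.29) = -7.91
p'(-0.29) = 30.63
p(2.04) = 11.67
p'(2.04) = -8.40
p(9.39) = 83.40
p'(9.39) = 81.94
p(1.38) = 14.80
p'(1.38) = -0.65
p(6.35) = -35.10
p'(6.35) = 5.27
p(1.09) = 14.39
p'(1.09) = 3.58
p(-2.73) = -167.85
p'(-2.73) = 106.42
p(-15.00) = -6210.00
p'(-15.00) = 1029.00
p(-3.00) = -198.00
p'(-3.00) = 117.00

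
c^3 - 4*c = c*(c - 2)*(c + 2)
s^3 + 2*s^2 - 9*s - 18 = (s - 3)*(s + 2)*(s + 3)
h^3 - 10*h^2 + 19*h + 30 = (h - 6)*(h - 5)*(h + 1)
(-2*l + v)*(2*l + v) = -4*l^2 + v^2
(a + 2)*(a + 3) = a^2 + 5*a + 6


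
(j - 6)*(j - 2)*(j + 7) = j^3 - j^2 - 44*j + 84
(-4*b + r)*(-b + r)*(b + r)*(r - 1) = 4*b^3*r - 4*b^3 - b^2*r^2 + b^2*r - 4*b*r^3 + 4*b*r^2 + r^4 - r^3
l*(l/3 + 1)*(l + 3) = l^3/3 + 2*l^2 + 3*l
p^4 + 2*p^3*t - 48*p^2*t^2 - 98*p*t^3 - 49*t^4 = (p - 7*t)*(p + t)^2*(p + 7*t)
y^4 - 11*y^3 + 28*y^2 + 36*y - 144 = (y - 6)*(y - 4)*(y - 3)*(y + 2)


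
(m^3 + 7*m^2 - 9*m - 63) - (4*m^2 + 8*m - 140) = m^3 + 3*m^2 - 17*m + 77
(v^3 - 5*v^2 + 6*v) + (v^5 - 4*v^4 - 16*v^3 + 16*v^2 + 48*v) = v^5 - 4*v^4 - 15*v^3 + 11*v^2 + 54*v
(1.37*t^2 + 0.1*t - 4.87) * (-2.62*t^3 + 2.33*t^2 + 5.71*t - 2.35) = -3.5894*t^5 + 2.9301*t^4 + 20.8151*t^3 - 13.9956*t^2 - 28.0427*t + 11.4445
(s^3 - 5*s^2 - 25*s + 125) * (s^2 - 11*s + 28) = s^5 - 16*s^4 + 58*s^3 + 260*s^2 - 2075*s + 3500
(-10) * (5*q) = -50*q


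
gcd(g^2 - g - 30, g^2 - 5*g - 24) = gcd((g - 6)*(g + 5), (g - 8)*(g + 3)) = 1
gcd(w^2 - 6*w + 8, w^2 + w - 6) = w - 2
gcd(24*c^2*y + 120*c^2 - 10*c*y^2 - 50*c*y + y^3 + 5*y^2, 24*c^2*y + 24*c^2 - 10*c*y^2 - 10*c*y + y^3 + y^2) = 24*c^2 - 10*c*y + y^2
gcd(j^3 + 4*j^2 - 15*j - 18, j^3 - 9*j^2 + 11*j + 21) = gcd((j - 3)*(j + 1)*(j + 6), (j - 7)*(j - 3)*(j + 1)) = j^2 - 2*j - 3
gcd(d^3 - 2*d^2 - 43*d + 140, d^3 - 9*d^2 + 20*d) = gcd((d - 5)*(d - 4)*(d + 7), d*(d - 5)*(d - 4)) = d^2 - 9*d + 20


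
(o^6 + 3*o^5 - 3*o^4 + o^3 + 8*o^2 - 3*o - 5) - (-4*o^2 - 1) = o^6 + 3*o^5 - 3*o^4 + o^3 + 12*o^2 - 3*o - 4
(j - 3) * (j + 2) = j^2 - j - 6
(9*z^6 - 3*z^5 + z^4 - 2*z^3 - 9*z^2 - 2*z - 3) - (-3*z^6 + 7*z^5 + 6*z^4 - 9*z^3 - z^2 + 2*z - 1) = 12*z^6 - 10*z^5 - 5*z^4 + 7*z^3 - 8*z^2 - 4*z - 2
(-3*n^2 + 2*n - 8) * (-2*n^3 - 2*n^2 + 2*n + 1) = 6*n^5 + 2*n^4 + 6*n^3 + 17*n^2 - 14*n - 8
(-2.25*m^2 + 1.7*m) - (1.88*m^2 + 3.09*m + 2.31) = -4.13*m^2 - 1.39*m - 2.31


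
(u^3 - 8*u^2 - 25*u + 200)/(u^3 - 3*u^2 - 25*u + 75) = (u - 8)/(u - 3)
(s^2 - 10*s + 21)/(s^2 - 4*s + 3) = (s - 7)/(s - 1)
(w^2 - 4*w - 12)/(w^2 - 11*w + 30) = (w + 2)/(w - 5)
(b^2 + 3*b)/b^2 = (b + 3)/b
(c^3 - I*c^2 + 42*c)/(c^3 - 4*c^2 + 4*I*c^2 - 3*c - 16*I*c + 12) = c*(c^2 - I*c + 42)/(c^3 + 4*c^2*(-1 + I) - c*(3 + 16*I) + 12)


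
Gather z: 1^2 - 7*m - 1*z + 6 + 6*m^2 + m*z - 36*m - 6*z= 6*m^2 - 43*m + z*(m - 7) + 7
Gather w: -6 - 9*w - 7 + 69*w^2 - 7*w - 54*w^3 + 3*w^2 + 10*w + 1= -54*w^3 + 72*w^2 - 6*w - 12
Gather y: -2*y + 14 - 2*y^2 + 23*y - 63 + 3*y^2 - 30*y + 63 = y^2 - 9*y + 14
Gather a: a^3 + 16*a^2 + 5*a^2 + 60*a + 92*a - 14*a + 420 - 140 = a^3 + 21*a^2 + 138*a + 280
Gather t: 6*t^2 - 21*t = 6*t^2 - 21*t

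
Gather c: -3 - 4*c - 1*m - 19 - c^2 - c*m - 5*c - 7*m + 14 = -c^2 + c*(-m - 9) - 8*m - 8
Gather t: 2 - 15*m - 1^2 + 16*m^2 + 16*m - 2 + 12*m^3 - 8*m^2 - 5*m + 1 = 12*m^3 + 8*m^2 - 4*m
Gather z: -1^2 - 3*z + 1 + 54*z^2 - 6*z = 54*z^2 - 9*z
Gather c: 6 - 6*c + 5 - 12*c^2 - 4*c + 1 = -12*c^2 - 10*c + 12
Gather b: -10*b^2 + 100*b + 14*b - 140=-10*b^2 + 114*b - 140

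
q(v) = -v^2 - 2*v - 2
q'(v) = -2*v - 2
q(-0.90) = -1.01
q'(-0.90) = -0.20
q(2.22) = -11.37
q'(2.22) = -6.44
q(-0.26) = -1.55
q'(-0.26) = -1.48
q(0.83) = -4.35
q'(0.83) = -3.66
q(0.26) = -2.59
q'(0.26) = -2.52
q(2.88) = -16.05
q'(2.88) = -7.76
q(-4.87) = -15.98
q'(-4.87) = 7.74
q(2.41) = -12.63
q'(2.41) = -6.82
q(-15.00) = -197.00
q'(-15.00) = 28.00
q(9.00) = -101.00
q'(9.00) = -20.00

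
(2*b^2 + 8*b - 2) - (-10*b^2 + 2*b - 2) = 12*b^2 + 6*b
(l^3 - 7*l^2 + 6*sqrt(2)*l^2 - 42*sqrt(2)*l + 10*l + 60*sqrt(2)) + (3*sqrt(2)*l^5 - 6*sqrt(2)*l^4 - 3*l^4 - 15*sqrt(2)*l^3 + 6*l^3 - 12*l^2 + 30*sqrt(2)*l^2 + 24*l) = 3*sqrt(2)*l^5 - 6*sqrt(2)*l^4 - 3*l^4 - 15*sqrt(2)*l^3 + 7*l^3 - 19*l^2 + 36*sqrt(2)*l^2 - 42*sqrt(2)*l + 34*l + 60*sqrt(2)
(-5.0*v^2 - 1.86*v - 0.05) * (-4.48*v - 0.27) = 22.4*v^3 + 9.6828*v^2 + 0.7262*v + 0.0135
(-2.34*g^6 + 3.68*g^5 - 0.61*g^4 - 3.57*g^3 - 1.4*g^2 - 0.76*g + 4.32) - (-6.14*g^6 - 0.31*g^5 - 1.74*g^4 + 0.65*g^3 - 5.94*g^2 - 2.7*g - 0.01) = 3.8*g^6 + 3.99*g^5 + 1.13*g^4 - 4.22*g^3 + 4.54*g^2 + 1.94*g + 4.33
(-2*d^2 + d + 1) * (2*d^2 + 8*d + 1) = -4*d^4 - 14*d^3 + 8*d^2 + 9*d + 1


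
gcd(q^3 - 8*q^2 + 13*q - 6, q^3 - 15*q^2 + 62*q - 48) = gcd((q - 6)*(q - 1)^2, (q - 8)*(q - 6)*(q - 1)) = q^2 - 7*q + 6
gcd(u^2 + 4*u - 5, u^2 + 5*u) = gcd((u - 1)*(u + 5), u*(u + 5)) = u + 5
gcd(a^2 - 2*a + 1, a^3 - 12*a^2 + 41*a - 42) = 1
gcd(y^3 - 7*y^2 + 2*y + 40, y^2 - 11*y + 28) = y - 4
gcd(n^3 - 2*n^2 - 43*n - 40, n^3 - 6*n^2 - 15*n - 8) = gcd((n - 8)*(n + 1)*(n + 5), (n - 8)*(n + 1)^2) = n^2 - 7*n - 8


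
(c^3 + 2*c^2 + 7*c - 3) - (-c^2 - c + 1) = c^3 + 3*c^2 + 8*c - 4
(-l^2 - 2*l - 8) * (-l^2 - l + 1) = l^4 + 3*l^3 + 9*l^2 + 6*l - 8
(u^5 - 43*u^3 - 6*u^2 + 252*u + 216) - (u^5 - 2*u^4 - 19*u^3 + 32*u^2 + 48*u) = 2*u^4 - 24*u^3 - 38*u^2 + 204*u + 216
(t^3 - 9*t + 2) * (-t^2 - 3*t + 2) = -t^5 - 3*t^4 + 11*t^3 + 25*t^2 - 24*t + 4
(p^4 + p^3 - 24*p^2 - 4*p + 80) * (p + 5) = p^5 + 6*p^4 - 19*p^3 - 124*p^2 + 60*p + 400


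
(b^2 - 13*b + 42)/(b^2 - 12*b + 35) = (b - 6)/(b - 5)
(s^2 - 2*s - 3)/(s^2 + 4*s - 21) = (s + 1)/(s + 7)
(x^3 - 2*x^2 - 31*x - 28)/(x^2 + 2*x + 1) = (x^2 - 3*x - 28)/(x + 1)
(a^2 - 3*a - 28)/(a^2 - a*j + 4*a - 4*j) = (a - 7)/(a - j)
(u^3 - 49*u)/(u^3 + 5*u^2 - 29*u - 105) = u*(u - 7)/(u^2 - 2*u - 15)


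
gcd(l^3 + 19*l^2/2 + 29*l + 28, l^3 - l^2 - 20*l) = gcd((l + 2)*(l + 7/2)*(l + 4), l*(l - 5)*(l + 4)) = l + 4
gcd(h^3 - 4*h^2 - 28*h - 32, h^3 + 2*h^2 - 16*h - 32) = h + 2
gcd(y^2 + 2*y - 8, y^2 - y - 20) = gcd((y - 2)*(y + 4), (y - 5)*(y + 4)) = y + 4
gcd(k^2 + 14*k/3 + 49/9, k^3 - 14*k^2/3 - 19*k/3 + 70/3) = k + 7/3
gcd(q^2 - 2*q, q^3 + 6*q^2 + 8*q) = q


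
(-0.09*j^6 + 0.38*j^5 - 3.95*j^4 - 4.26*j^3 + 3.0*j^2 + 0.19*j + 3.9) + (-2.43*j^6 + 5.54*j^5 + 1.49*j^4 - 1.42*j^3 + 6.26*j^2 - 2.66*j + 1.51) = -2.52*j^6 + 5.92*j^5 - 2.46*j^4 - 5.68*j^3 + 9.26*j^2 - 2.47*j + 5.41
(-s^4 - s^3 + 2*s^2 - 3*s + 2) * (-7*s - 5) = 7*s^5 + 12*s^4 - 9*s^3 + 11*s^2 + s - 10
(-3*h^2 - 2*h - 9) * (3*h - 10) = -9*h^3 + 24*h^2 - 7*h + 90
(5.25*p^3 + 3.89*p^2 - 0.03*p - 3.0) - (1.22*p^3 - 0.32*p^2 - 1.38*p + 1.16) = 4.03*p^3 + 4.21*p^2 + 1.35*p - 4.16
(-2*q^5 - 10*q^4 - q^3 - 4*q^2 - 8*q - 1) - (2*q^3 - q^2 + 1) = -2*q^5 - 10*q^4 - 3*q^3 - 3*q^2 - 8*q - 2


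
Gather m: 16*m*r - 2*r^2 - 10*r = 16*m*r - 2*r^2 - 10*r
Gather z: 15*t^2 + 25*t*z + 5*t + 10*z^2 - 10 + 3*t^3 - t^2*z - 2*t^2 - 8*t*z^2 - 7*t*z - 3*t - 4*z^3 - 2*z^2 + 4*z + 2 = 3*t^3 + 13*t^2 + 2*t - 4*z^3 + z^2*(8 - 8*t) + z*(-t^2 + 18*t + 4) - 8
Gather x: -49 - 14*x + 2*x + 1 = -12*x - 48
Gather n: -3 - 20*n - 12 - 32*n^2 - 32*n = -32*n^2 - 52*n - 15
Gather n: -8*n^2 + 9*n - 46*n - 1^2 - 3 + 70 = -8*n^2 - 37*n + 66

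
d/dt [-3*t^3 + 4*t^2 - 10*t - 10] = -9*t^2 + 8*t - 10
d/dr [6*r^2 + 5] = 12*r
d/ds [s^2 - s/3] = 2*s - 1/3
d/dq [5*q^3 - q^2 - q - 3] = 15*q^2 - 2*q - 1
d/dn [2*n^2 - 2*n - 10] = 4*n - 2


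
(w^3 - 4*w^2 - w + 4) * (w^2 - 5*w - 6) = w^5 - 9*w^4 + 13*w^3 + 33*w^2 - 14*w - 24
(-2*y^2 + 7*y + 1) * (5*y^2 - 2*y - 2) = -10*y^4 + 39*y^3 - 5*y^2 - 16*y - 2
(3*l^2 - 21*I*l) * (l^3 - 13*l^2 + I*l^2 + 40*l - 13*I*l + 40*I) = 3*l^5 - 39*l^4 - 18*I*l^4 + 141*l^3 + 234*I*l^3 - 273*l^2 - 720*I*l^2 + 840*l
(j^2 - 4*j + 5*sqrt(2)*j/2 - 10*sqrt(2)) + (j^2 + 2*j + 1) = 2*j^2 - 2*j + 5*sqrt(2)*j/2 - 10*sqrt(2) + 1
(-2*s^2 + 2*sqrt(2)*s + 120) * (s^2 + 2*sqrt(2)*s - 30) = -2*s^4 - 2*sqrt(2)*s^3 + 188*s^2 + 180*sqrt(2)*s - 3600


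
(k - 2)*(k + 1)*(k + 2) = k^3 + k^2 - 4*k - 4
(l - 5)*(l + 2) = l^2 - 3*l - 10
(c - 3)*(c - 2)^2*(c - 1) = c^4 - 8*c^3 + 23*c^2 - 28*c + 12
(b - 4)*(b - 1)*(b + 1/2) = b^3 - 9*b^2/2 + 3*b/2 + 2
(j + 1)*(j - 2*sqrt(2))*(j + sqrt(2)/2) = j^3 - 3*sqrt(2)*j^2/2 + j^2 - 3*sqrt(2)*j/2 - 2*j - 2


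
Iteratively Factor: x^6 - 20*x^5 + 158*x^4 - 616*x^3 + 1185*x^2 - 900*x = (x - 4)*(x^5 - 16*x^4 + 94*x^3 - 240*x^2 + 225*x) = (x - 5)*(x - 4)*(x^4 - 11*x^3 + 39*x^2 - 45*x) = (x - 5)*(x - 4)*(x - 3)*(x^3 - 8*x^2 + 15*x) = (x - 5)*(x - 4)*(x - 3)^2*(x^2 - 5*x) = (x - 5)^2*(x - 4)*(x - 3)^2*(x)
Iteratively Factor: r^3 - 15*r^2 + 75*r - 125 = (r - 5)*(r^2 - 10*r + 25) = (r - 5)^2*(r - 5)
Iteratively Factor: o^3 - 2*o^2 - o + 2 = (o - 1)*(o^2 - o - 2) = (o - 1)*(o + 1)*(o - 2)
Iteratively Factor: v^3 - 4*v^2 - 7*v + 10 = (v - 5)*(v^2 + v - 2) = (v - 5)*(v + 2)*(v - 1)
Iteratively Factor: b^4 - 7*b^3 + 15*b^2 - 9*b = (b)*(b^3 - 7*b^2 + 15*b - 9) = b*(b - 3)*(b^2 - 4*b + 3) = b*(b - 3)^2*(b - 1)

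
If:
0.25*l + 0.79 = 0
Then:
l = -3.16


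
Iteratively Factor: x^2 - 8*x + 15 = (x - 3)*(x - 5)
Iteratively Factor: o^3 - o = (o - 1)*(o^2 + o) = (o - 1)*(o + 1)*(o)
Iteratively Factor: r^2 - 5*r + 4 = (r - 4)*(r - 1)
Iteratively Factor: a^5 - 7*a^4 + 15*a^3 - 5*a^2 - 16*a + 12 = (a - 3)*(a^4 - 4*a^3 + 3*a^2 + 4*a - 4) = (a - 3)*(a - 2)*(a^3 - 2*a^2 - a + 2) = (a - 3)*(a - 2)*(a - 1)*(a^2 - a - 2) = (a - 3)*(a - 2)^2*(a - 1)*(a + 1)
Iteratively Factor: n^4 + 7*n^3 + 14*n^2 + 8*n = (n + 1)*(n^3 + 6*n^2 + 8*n) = (n + 1)*(n + 2)*(n^2 + 4*n) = (n + 1)*(n + 2)*(n + 4)*(n)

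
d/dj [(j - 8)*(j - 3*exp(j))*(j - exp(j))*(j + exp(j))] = -3*j^3*exp(j) + 4*j^3 - 2*j^2*exp(2*j) + 15*j^2*exp(j) - 24*j^2 + 9*j*exp(3*j) + 14*j*exp(2*j) + 48*j*exp(j) - 69*exp(3*j) + 8*exp(2*j)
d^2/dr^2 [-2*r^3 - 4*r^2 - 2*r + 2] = -12*r - 8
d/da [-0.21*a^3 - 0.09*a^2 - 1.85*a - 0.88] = -0.63*a^2 - 0.18*a - 1.85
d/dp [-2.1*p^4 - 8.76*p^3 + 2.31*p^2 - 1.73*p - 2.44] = -8.4*p^3 - 26.28*p^2 + 4.62*p - 1.73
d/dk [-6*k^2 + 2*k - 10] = 2 - 12*k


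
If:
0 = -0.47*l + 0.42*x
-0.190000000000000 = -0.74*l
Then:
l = 0.26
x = 0.29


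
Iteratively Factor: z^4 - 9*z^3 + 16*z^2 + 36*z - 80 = (z - 2)*(z^3 - 7*z^2 + 2*z + 40) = (z - 4)*(z - 2)*(z^2 - 3*z - 10) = (z - 4)*(z - 2)*(z + 2)*(z - 5)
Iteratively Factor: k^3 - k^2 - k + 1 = (k - 1)*(k^2 - 1) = (k - 1)*(k + 1)*(k - 1)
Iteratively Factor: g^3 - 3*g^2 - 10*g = (g + 2)*(g^2 - 5*g) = g*(g + 2)*(g - 5)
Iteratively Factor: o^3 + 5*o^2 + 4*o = (o)*(o^2 + 5*o + 4) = o*(o + 1)*(o + 4)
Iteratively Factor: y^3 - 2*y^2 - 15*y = (y + 3)*(y^2 - 5*y) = (y - 5)*(y + 3)*(y)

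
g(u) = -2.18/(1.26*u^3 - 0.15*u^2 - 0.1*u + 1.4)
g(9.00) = -0.00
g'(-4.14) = 0.02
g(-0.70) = -2.26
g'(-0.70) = 4.60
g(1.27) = -0.60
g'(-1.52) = 1.91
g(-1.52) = 0.68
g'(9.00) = 0.00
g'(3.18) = 0.05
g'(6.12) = 0.00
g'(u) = -2.18*(-3.78*u^2 + 0.3*u + 0.1)/(1.26*u^3 - 0.15*u^2 - 0.1*u + 1.4)^2 = (8.2404*u^2 - 0.654*u - 0.218)/(1.26*u^3 - 0.15*u^2 - 0.1*u + 1.4)^2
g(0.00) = -1.56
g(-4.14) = 0.02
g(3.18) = -0.05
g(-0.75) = -2.54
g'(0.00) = -0.11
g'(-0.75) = 6.65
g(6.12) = -0.01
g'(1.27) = 0.94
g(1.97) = -0.21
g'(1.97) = 0.29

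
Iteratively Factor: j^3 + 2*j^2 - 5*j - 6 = (j + 3)*(j^2 - j - 2) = (j + 1)*(j + 3)*(j - 2)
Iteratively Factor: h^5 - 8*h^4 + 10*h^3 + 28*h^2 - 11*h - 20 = (h - 4)*(h^4 - 4*h^3 - 6*h^2 + 4*h + 5) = (h - 4)*(h + 1)*(h^3 - 5*h^2 - h + 5) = (h - 5)*(h - 4)*(h + 1)*(h^2 - 1) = (h - 5)*(h - 4)*(h + 1)^2*(h - 1)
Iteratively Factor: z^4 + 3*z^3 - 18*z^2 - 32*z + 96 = (z + 4)*(z^3 - z^2 - 14*z + 24) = (z - 3)*(z + 4)*(z^2 + 2*z - 8) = (z - 3)*(z - 2)*(z + 4)*(z + 4)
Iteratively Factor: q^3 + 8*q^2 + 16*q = (q + 4)*(q^2 + 4*q) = q*(q + 4)*(q + 4)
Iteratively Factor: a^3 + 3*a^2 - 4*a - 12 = (a + 3)*(a^2 - 4) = (a + 2)*(a + 3)*(a - 2)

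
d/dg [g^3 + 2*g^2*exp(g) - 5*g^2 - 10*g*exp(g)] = 2*g^2*exp(g) + 3*g^2 - 6*g*exp(g) - 10*g - 10*exp(g)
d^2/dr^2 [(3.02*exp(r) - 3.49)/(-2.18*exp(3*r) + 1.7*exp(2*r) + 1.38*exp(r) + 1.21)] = (-57.4089920000001*exp(6*r) + 182.849244*exp(5*r) - 187.342612*exp(4*r) - 77.12934*exp(3*r) + 144.688758*exp(2*r) - 17.026568*exp(r) - 10.249184)*exp(r)/(10.360232*exp(9*r) - 24.23724*exp(8*r) - 0.774336000000005*exp(7*r) + 8.521468*exp(6*r) + 27.395736*exp(5*r) + 1.637844*exp(4*r) - 10.084818*exp(3*r) - 14.379882*exp(2*r) - 6.061374*exp(r) - 1.771561)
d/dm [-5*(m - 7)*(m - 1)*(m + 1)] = -15*m^2 + 70*m + 5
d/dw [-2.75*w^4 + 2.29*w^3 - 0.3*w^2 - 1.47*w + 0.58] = -11.0*w^3 + 6.87*w^2 - 0.6*w - 1.47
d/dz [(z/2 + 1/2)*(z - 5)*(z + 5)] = 3*z^2/2 + z - 25/2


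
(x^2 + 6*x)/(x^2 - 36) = x/(x - 6)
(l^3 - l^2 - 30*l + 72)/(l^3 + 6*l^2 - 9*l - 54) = (l - 4)/(l + 3)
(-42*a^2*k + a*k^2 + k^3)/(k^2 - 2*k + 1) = k*(-42*a^2 + a*k + k^2)/(k^2 - 2*k + 1)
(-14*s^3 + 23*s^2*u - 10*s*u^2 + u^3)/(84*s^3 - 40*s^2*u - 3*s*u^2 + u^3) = (-s + u)/(6*s + u)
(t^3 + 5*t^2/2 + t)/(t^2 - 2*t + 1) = t*(2*t^2 + 5*t + 2)/(2*(t^2 - 2*t + 1))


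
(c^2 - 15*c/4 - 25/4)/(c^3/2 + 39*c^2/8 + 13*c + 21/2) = 2*(4*c^2 - 15*c - 25)/(4*c^3 + 39*c^2 + 104*c + 84)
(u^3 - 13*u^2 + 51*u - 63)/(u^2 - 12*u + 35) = (u^2 - 6*u + 9)/(u - 5)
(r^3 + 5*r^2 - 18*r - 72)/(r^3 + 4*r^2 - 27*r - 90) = (r - 4)/(r - 5)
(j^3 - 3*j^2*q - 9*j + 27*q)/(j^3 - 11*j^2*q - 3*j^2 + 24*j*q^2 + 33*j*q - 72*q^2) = (-j - 3)/(-j + 8*q)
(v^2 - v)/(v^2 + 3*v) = (v - 1)/(v + 3)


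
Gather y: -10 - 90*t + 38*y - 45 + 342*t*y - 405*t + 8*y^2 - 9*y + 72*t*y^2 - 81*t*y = -495*t + y^2*(72*t + 8) + y*(261*t + 29) - 55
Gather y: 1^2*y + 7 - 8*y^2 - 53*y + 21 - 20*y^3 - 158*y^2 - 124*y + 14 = -20*y^3 - 166*y^2 - 176*y + 42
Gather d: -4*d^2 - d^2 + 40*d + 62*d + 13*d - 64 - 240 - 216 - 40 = -5*d^2 + 115*d - 560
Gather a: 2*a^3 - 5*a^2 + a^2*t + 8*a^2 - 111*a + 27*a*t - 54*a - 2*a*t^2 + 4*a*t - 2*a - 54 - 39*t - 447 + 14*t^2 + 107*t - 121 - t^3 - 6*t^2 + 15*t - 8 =2*a^3 + a^2*(t + 3) + a*(-2*t^2 + 31*t - 167) - t^3 + 8*t^2 + 83*t - 630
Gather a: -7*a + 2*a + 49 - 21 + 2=30 - 5*a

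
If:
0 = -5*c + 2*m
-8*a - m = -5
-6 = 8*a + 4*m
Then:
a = 13/12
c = -22/15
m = -11/3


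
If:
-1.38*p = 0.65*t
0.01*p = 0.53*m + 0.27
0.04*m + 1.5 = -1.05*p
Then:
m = -0.54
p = -1.41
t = 2.99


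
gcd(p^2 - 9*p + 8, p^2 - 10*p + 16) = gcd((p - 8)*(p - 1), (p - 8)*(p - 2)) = p - 8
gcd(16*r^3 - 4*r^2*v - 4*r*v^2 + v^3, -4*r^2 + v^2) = 4*r^2 - v^2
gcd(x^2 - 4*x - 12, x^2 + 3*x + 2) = x + 2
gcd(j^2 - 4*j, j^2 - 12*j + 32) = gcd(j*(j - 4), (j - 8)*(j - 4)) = j - 4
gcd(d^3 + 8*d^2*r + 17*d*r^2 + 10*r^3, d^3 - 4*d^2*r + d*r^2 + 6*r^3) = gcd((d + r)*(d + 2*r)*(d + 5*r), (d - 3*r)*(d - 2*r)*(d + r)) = d + r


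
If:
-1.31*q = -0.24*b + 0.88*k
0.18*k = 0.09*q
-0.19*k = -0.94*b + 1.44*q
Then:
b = 0.00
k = 0.00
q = 0.00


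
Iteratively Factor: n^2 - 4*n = (n - 4)*(n)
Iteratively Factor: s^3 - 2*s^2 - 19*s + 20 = (s + 4)*(s^2 - 6*s + 5) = (s - 5)*(s + 4)*(s - 1)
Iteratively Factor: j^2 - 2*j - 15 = (j + 3)*(j - 5)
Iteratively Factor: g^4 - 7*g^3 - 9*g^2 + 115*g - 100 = (g - 5)*(g^3 - 2*g^2 - 19*g + 20) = (g - 5)*(g - 1)*(g^2 - g - 20) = (g - 5)^2*(g - 1)*(g + 4)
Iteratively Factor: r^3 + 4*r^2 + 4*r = (r + 2)*(r^2 + 2*r) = (r + 2)^2*(r)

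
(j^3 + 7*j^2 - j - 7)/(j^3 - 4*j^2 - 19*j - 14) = (j^2 + 6*j - 7)/(j^2 - 5*j - 14)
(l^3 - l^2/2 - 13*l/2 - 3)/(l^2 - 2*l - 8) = (2*l^2 - 5*l - 3)/(2*(l - 4))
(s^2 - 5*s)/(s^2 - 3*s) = (s - 5)/(s - 3)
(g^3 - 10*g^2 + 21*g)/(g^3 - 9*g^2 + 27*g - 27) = g*(g - 7)/(g^2 - 6*g + 9)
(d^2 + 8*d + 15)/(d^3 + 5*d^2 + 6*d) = (d + 5)/(d*(d + 2))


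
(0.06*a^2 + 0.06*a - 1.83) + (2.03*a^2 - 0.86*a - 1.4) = 2.09*a^2 - 0.8*a - 3.23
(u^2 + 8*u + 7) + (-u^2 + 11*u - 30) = 19*u - 23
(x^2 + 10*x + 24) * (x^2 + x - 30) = x^4 + 11*x^3 + 4*x^2 - 276*x - 720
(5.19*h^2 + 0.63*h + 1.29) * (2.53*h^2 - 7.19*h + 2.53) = 13.1307*h^4 - 35.7222*h^3 + 11.8647*h^2 - 7.6812*h + 3.2637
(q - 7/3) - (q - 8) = 17/3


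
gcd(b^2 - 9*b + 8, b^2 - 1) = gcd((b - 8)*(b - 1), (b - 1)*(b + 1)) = b - 1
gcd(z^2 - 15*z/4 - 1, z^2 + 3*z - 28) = z - 4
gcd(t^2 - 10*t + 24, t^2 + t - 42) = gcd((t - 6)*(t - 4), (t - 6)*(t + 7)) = t - 6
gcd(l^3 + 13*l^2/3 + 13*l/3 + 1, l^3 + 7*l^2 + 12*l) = l + 3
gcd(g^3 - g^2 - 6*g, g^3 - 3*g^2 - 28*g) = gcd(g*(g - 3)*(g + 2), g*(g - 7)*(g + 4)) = g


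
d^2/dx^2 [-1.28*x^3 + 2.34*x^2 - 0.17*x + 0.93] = 4.68 - 7.68*x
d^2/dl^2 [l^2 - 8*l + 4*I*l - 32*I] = 2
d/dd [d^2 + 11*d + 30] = 2*d + 11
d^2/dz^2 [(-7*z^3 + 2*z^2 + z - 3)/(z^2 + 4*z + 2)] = 42*(-5*z^3 - 9*z^2 - 6*z - 2)/(z^6 + 12*z^5 + 54*z^4 + 112*z^3 + 108*z^2 + 48*z + 8)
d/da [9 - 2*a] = -2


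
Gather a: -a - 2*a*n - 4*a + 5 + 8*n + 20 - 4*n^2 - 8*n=a*(-2*n - 5) - 4*n^2 + 25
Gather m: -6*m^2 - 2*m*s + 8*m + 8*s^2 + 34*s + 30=-6*m^2 + m*(8 - 2*s) + 8*s^2 + 34*s + 30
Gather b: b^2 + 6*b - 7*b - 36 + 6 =b^2 - b - 30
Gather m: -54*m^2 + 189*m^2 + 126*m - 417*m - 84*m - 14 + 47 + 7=135*m^2 - 375*m + 40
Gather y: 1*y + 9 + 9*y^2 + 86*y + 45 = 9*y^2 + 87*y + 54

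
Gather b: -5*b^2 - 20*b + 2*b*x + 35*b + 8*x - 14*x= -5*b^2 + b*(2*x + 15) - 6*x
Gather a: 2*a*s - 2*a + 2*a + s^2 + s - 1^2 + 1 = 2*a*s + s^2 + s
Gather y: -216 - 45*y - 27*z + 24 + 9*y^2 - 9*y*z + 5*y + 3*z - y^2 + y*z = 8*y^2 + y*(-8*z - 40) - 24*z - 192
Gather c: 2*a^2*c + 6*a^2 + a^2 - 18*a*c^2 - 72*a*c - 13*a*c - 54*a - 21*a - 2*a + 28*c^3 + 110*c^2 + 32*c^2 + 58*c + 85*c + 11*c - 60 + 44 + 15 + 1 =7*a^2 - 77*a + 28*c^3 + c^2*(142 - 18*a) + c*(2*a^2 - 85*a + 154)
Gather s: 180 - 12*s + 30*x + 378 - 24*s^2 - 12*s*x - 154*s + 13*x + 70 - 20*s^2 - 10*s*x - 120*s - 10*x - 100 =-44*s^2 + s*(-22*x - 286) + 33*x + 528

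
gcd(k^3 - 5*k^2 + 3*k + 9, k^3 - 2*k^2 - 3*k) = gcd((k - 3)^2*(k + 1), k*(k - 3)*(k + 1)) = k^2 - 2*k - 3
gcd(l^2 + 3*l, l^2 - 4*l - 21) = l + 3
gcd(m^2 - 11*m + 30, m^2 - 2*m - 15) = m - 5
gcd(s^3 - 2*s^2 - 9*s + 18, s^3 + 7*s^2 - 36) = s^2 + s - 6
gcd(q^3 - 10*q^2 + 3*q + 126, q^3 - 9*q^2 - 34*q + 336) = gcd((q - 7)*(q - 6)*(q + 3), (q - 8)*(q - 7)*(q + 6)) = q - 7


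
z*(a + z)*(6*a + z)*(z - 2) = 6*a^2*z^2 - 12*a^2*z + 7*a*z^3 - 14*a*z^2 + z^4 - 2*z^3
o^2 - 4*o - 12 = (o - 6)*(o + 2)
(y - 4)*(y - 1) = y^2 - 5*y + 4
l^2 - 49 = (l - 7)*(l + 7)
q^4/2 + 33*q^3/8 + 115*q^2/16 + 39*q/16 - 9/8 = (q/2 + 1/2)*(q - 1/4)*(q + 3/2)*(q + 6)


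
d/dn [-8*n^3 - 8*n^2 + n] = -24*n^2 - 16*n + 1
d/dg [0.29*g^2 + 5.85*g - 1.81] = 0.58*g + 5.85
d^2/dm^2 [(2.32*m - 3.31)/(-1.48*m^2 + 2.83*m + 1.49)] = ((2.32*m - 3.31)*(2.96*m - 2.83)*(5.92*m - 5.66) + (20.6016*m - 22.9288)*(-1.48*m^2 + 2.83*m + 1.49))/(-1.48*m^2 + 2.83*m + 1.49)^3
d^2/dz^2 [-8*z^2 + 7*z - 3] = -16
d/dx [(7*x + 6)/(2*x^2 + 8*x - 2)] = (7*x^2 + 28*x - 2*(x + 2)*(7*x + 6) - 7)/(2*(x^2 + 4*x - 1)^2)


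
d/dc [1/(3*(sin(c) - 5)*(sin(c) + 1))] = 2*(2 - sin(c))*cos(c)/(3*(sin(c) - 5)^2*(sin(c) + 1)^2)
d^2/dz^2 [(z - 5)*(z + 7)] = 2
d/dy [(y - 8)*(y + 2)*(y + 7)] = 3*y^2 + 2*y - 58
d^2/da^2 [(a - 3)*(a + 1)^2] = 6*a - 2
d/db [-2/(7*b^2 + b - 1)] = 2*(14*b + 1)/(7*b^2 + b - 1)^2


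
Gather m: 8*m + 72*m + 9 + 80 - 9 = 80*m + 80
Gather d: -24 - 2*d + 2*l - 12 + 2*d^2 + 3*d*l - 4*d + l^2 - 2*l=2*d^2 + d*(3*l - 6) + l^2 - 36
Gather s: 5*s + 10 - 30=5*s - 20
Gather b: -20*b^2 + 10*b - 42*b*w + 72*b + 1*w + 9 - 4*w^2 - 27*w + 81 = -20*b^2 + b*(82 - 42*w) - 4*w^2 - 26*w + 90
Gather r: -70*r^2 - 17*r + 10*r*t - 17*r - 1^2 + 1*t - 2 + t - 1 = -70*r^2 + r*(10*t - 34) + 2*t - 4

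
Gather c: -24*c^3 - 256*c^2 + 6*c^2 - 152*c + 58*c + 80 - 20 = -24*c^3 - 250*c^2 - 94*c + 60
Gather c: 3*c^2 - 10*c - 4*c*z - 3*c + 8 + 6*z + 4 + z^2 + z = 3*c^2 + c*(-4*z - 13) + z^2 + 7*z + 12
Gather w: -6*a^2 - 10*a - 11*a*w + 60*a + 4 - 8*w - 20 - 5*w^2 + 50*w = -6*a^2 + 50*a - 5*w^2 + w*(42 - 11*a) - 16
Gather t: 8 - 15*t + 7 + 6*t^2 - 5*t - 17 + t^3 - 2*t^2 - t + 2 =t^3 + 4*t^2 - 21*t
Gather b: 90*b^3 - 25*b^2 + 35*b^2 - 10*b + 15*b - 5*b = 90*b^3 + 10*b^2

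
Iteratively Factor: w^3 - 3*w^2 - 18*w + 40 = (w - 2)*(w^2 - w - 20) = (w - 5)*(w - 2)*(w + 4)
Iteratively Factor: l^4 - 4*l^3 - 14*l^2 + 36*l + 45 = (l + 3)*(l^3 - 7*l^2 + 7*l + 15) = (l - 5)*(l + 3)*(l^2 - 2*l - 3) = (l - 5)*(l - 3)*(l + 3)*(l + 1)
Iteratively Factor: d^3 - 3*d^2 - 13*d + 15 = (d - 5)*(d^2 + 2*d - 3) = (d - 5)*(d - 1)*(d + 3)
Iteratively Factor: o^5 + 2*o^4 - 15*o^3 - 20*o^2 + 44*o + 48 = (o - 2)*(o^4 + 4*o^3 - 7*o^2 - 34*o - 24) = (o - 2)*(o + 1)*(o^3 + 3*o^2 - 10*o - 24) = (o - 2)*(o + 1)*(o + 4)*(o^2 - o - 6) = (o - 3)*(o - 2)*(o + 1)*(o + 4)*(o + 2)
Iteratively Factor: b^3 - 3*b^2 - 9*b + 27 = (b - 3)*(b^2 - 9) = (b - 3)^2*(b + 3)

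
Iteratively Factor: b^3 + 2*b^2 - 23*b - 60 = (b + 4)*(b^2 - 2*b - 15) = (b - 5)*(b + 4)*(b + 3)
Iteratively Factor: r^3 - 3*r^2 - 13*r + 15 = (r - 5)*(r^2 + 2*r - 3) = (r - 5)*(r + 3)*(r - 1)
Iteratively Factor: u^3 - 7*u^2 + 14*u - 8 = (u - 1)*(u^2 - 6*u + 8) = (u - 2)*(u - 1)*(u - 4)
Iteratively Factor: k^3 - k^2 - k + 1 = (k - 1)*(k^2 - 1) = (k - 1)*(k + 1)*(k - 1)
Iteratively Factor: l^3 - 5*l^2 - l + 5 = (l - 1)*(l^2 - 4*l - 5) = (l - 5)*(l - 1)*(l + 1)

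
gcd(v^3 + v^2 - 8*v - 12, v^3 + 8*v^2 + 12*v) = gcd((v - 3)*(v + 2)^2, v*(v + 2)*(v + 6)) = v + 2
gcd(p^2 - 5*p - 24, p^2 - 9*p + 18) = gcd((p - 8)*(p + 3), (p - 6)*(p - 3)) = 1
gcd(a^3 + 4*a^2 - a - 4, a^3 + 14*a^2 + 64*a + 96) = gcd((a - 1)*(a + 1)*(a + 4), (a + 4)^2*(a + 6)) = a + 4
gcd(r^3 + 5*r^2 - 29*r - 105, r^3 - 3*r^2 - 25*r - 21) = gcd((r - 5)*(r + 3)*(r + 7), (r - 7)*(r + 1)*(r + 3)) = r + 3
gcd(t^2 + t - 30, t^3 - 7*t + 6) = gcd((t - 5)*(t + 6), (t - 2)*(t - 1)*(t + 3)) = 1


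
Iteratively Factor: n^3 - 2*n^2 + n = (n)*(n^2 - 2*n + 1) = n*(n - 1)*(n - 1)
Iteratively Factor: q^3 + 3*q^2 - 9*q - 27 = (q + 3)*(q^2 - 9) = (q + 3)^2*(q - 3)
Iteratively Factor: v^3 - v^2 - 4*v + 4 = (v + 2)*(v^2 - 3*v + 2) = (v - 2)*(v + 2)*(v - 1)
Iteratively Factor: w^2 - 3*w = (w)*(w - 3)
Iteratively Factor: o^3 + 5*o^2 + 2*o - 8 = (o - 1)*(o^2 + 6*o + 8) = (o - 1)*(o + 4)*(o + 2)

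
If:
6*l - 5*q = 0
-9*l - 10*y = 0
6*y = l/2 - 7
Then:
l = 70/59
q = 84/59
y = -63/59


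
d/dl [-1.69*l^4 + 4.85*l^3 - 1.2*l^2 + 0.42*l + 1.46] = -6.76*l^3 + 14.55*l^2 - 2.4*l + 0.42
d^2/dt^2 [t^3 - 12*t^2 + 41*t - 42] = 6*t - 24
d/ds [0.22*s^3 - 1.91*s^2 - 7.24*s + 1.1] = 0.66*s^2 - 3.82*s - 7.24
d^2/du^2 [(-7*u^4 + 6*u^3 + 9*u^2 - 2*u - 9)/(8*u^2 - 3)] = 2*(-448*u^6 + 504*u^4 + 16*u^3 - 1458*u^2 + 18*u - 135)/(512*u^6 - 576*u^4 + 216*u^2 - 27)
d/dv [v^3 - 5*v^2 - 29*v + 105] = 3*v^2 - 10*v - 29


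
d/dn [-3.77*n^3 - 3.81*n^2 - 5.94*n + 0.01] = -11.31*n^2 - 7.62*n - 5.94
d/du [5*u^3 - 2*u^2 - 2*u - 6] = 15*u^2 - 4*u - 2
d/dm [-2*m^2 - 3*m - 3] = -4*m - 3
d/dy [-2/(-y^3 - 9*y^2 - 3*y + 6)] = 6*(-y^2 - 6*y - 1)/(y^3 + 9*y^2 + 3*y - 6)^2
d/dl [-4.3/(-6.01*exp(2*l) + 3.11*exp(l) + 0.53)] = (13.373 - 51.686*exp(l))*exp(l)/(-6.01*exp(2*l) + 3.11*exp(l) + 0.53)^2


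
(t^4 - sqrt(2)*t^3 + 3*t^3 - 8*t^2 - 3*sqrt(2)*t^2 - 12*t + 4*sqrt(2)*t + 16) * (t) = t^5 - sqrt(2)*t^4 + 3*t^4 - 8*t^3 - 3*sqrt(2)*t^3 - 12*t^2 + 4*sqrt(2)*t^2 + 16*t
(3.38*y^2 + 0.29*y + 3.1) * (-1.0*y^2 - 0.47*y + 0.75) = -3.38*y^4 - 1.8786*y^3 - 0.7013*y^2 - 1.2395*y + 2.325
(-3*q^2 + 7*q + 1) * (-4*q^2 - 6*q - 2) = 12*q^4 - 10*q^3 - 40*q^2 - 20*q - 2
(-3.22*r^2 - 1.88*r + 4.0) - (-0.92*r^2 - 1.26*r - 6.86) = -2.3*r^2 - 0.62*r + 10.86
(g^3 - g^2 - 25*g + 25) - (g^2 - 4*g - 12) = g^3 - 2*g^2 - 21*g + 37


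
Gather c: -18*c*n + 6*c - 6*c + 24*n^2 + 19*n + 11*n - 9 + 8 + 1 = -18*c*n + 24*n^2 + 30*n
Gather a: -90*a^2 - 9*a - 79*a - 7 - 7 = -90*a^2 - 88*a - 14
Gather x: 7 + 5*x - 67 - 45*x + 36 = -40*x - 24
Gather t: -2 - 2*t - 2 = -2*t - 4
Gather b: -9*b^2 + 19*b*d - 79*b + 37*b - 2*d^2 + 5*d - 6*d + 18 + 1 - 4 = -9*b^2 + b*(19*d - 42) - 2*d^2 - d + 15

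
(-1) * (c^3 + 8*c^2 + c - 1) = -c^3 - 8*c^2 - c + 1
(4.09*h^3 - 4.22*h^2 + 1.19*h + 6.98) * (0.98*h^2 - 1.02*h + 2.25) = 4.0082*h^5 - 8.3074*h^4 + 14.6731*h^3 - 3.8684*h^2 - 4.4421*h + 15.705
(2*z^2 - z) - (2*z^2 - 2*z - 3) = z + 3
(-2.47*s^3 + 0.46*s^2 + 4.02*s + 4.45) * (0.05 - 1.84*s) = 4.5448*s^4 - 0.9699*s^3 - 7.3738*s^2 - 7.987*s + 0.2225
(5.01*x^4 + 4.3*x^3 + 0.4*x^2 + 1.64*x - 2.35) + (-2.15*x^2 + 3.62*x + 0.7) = 5.01*x^4 + 4.3*x^3 - 1.75*x^2 + 5.26*x - 1.65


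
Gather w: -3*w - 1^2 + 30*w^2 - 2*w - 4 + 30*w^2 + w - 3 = 60*w^2 - 4*w - 8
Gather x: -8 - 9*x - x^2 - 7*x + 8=-x^2 - 16*x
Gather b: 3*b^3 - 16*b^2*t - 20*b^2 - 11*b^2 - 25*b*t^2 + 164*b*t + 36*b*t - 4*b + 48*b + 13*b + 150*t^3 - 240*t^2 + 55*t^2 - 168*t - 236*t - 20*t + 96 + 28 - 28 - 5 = 3*b^3 + b^2*(-16*t - 31) + b*(-25*t^2 + 200*t + 57) + 150*t^3 - 185*t^2 - 424*t + 91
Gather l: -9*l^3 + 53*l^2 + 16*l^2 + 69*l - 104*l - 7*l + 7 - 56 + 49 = -9*l^3 + 69*l^2 - 42*l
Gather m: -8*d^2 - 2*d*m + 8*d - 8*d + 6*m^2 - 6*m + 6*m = -8*d^2 - 2*d*m + 6*m^2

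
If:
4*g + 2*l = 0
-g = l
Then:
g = 0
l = 0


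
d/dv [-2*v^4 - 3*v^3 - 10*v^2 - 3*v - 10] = -8*v^3 - 9*v^2 - 20*v - 3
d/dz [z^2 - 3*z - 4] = 2*z - 3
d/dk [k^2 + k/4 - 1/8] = 2*k + 1/4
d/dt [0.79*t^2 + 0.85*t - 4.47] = 1.58*t + 0.85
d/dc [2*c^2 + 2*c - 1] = 4*c + 2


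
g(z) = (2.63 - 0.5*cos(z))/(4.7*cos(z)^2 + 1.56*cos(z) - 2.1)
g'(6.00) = -0.49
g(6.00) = 0.58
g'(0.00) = 0.00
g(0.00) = 0.51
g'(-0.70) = -3.91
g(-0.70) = 1.22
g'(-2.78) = 25.63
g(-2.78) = 5.60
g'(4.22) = 2.53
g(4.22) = -1.60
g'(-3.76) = -171.98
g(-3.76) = -12.11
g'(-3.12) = 0.48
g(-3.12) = 3.01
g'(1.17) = 18.87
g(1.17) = -3.14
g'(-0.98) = -258.84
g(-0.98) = 10.35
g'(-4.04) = -6.66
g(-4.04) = -2.36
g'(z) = (2.63 - 0.5*cos(z))*(9.4*sin(z)*cos(z) + 1.56*sin(z))/(4.7*cos(z)^2 + 1.56*cos(z) - 2.1)^2 + 0.5*sin(z)/(4.7*cos(z)^2 + 1.56*cos(z) - 2.1) = (-2.35*cos(z)^2 + 24.722*cos(z) + 3.0528)*sin(z)/(22.09*cos(z)^4 + 14.664*cos(z)^3 - 17.3064*cos(z)^2 - 6.552*cos(z) + 4.41)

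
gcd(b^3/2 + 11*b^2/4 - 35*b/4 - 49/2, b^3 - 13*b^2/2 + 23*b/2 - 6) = 1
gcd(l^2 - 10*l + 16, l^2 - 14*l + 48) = l - 8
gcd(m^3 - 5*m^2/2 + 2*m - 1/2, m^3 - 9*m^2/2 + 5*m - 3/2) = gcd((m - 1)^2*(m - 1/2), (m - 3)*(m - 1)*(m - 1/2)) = m^2 - 3*m/2 + 1/2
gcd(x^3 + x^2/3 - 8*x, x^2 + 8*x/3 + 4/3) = 1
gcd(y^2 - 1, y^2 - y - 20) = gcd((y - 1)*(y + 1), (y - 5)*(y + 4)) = 1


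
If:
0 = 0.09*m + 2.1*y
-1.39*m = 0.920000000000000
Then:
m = -0.66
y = 0.03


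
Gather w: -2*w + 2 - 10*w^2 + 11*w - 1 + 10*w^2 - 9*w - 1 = 0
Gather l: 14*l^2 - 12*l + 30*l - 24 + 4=14*l^2 + 18*l - 20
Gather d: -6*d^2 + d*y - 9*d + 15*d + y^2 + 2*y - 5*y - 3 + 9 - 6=-6*d^2 + d*(y + 6) + y^2 - 3*y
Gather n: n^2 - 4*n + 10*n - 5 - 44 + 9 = n^2 + 6*n - 40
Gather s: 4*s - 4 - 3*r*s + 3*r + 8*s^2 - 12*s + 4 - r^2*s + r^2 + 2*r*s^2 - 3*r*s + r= r^2 + 4*r + s^2*(2*r + 8) + s*(-r^2 - 6*r - 8)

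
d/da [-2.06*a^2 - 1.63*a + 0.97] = -4.12*a - 1.63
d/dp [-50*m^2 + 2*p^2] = 4*p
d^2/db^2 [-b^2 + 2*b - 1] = -2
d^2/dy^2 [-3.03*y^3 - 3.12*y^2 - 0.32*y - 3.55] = -18.18*y - 6.24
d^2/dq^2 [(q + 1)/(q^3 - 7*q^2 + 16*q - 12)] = 2*(3*q^3 - 3*q^2 - 47*q + 91)/(q^7 - 17*q^6 + 123*q^5 - 491*q^4 + 1168*q^3 - 1656*q^2 + 1296*q - 432)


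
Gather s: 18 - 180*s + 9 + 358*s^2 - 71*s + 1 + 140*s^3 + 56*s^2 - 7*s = 140*s^3 + 414*s^2 - 258*s + 28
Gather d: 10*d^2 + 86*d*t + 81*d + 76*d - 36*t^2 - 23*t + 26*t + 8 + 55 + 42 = 10*d^2 + d*(86*t + 157) - 36*t^2 + 3*t + 105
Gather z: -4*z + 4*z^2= 4*z^2 - 4*z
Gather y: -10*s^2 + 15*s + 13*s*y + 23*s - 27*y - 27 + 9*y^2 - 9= -10*s^2 + 38*s + 9*y^2 + y*(13*s - 27) - 36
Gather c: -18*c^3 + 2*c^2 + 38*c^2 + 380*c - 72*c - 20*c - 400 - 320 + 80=-18*c^3 + 40*c^2 + 288*c - 640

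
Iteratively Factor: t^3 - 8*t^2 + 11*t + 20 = (t - 5)*(t^2 - 3*t - 4) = (t - 5)*(t + 1)*(t - 4)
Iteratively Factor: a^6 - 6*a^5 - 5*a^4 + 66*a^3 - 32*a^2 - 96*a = (a + 1)*(a^5 - 7*a^4 + 2*a^3 + 64*a^2 - 96*a) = (a - 2)*(a + 1)*(a^4 - 5*a^3 - 8*a^2 + 48*a) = a*(a - 2)*(a + 1)*(a^3 - 5*a^2 - 8*a + 48) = a*(a - 2)*(a + 1)*(a + 3)*(a^2 - 8*a + 16) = a*(a - 4)*(a - 2)*(a + 1)*(a + 3)*(a - 4)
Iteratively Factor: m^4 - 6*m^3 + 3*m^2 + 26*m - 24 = (m + 2)*(m^3 - 8*m^2 + 19*m - 12) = (m - 1)*(m + 2)*(m^2 - 7*m + 12) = (m - 3)*(m - 1)*(m + 2)*(m - 4)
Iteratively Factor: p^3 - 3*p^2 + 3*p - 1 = (p - 1)*(p^2 - 2*p + 1) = (p - 1)^2*(p - 1)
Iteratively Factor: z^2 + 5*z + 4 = (z + 1)*(z + 4)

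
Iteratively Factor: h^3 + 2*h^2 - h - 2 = (h + 2)*(h^2 - 1) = (h + 1)*(h + 2)*(h - 1)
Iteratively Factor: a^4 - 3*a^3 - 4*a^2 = (a)*(a^3 - 3*a^2 - 4*a) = a^2*(a^2 - 3*a - 4) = a^2*(a + 1)*(a - 4)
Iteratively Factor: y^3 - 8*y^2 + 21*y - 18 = (y - 3)*(y^2 - 5*y + 6) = (y - 3)*(y - 2)*(y - 3)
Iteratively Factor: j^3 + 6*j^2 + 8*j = (j)*(j^2 + 6*j + 8) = j*(j + 4)*(j + 2)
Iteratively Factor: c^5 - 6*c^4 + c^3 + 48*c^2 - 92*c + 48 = (c - 2)*(c^4 - 4*c^3 - 7*c^2 + 34*c - 24) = (c - 2)^2*(c^3 - 2*c^2 - 11*c + 12) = (c - 2)^2*(c - 1)*(c^2 - c - 12) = (c - 2)^2*(c - 1)*(c + 3)*(c - 4)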